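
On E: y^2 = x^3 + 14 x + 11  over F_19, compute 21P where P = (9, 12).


k = 21 = 10101_2 (binary, LSB first: 10101)
Double-and-add from P = (9, 12):
  bit 0 = 1: acc = O + (9, 12) = (9, 12)
  bit 1 = 0: acc unchanged = (9, 12)
  bit 2 = 1: acc = (9, 12) + (6, 8) = (10, 12)
  bit 3 = 0: acc unchanged = (10, 12)
  bit 4 = 1: acc = (10, 12) + (4, 6) = (6, 11)

21P = (6, 11)


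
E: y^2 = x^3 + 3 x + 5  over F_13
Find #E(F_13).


For each x in F_13, count y with y^2 = x^3 + 3 x + 5 mod 13:
  x = 1: RHS = 9, y in [3, 10]  -> 2 point(s)
  x = 4: RHS = 3, y in [4, 9]  -> 2 point(s)
  x = 11: RHS = 4, y in [2, 11]  -> 2 point(s)
  x = 12: RHS = 1, y in [1, 12]  -> 2 point(s)
Affine points: 8. Add the point at infinity: total = 9.

#E(F_13) = 9


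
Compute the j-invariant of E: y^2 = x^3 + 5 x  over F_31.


Delta = -16(4 a^3 + 27 b^2) mod 31 = 29
-1728 * (4 a)^3 = -1728 * (4*5)^3 mod 31 = 16
j = 16 * 29^(-1) mod 31 = 23

j = 23 (mod 31)


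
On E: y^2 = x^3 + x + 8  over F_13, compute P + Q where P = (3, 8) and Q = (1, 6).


P != Q, so use the chord formula.
s = (y2 - y1) / (x2 - x1) = (11) / (11) mod 13 = 1
x3 = s^2 - x1 - x2 mod 13 = 1^2 - 3 - 1 = 10
y3 = s (x1 - x3) - y1 mod 13 = 1 * (3 - 10) - 8 = 11

P + Q = (10, 11)


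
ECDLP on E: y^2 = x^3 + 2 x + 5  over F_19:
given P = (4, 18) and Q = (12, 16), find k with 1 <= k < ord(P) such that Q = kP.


Enumerate multiples of P until we hit Q = (12, 16):
  1P = (4, 18)
  2P = (9, 12)
  3P = (12, 3)
  4P = (8, 18)
  5P = (7, 1)
  6P = (0, 10)
  7P = (0, 9)
  8P = (7, 18)
  9P = (8, 1)
  10P = (12, 16)
Match found at i = 10.

k = 10


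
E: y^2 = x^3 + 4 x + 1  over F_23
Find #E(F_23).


For each x in F_23, count y with y^2 = x^3 + 4 x + 1 mod 23:
  x = 0: RHS = 1, y in [1, 22]  -> 2 point(s)
  x = 1: RHS = 6, y in [11, 12]  -> 2 point(s)
  x = 4: RHS = 12, y in [9, 14]  -> 2 point(s)
  x = 5: RHS = 8, y in [10, 13]  -> 2 point(s)
  x = 7: RHS = 4, y in [2, 21]  -> 2 point(s)
  x = 8: RHS = 16, y in [4, 19]  -> 2 point(s)
  x = 10: RHS = 6, y in [11, 12]  -> 2 point(s)
  x = 12: RHS = 6, y in [11, 12]  -> 2 point(s)
  x = 14: RHS = 18, y in [8, 15]  -> 2 point(s)
  x = 15: RHS = 9, y in [3, 20]  -> 2 point(s)
  x = 19: RHS = 13, y in [6, 17]  -> 2 point(s)
  x = 20: RHS = 8, y in [10, 13]  -> 2 point(s)
  x = 21: RHS = 8, y in [10, 13]  -> 2 point(s)
Affine points: 26. Add the point at infinity: total = 27.

#E(F_23) = 27


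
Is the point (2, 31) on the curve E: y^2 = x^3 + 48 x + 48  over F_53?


Check whether y^2 = x^3 + 48 x + 48 (mod 53) for (x, y) = (2, 31).
LHS: y^2 = 31^2 mod 53 = 7
RHS: x^3 + 48 x + 48 = 2^3 + 48*2 + 48 mod 53 = 46
LHS != RHS

No, not on the curve


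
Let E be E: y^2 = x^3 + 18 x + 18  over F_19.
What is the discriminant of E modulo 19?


4 a^3 + 27 b^2 = 4*18^3 + 27*18^2 = 23328 + 8748 = 32076
Delta = -16 * (32076) = -513216
Delta mod 19 = 12

Delta = 12 (mod 19)


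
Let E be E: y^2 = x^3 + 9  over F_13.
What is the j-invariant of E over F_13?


Delta = -16(4 a^3 + 27 b^2) mod 13 = 4
-1728 * (4 a)^3 = -1728 * (4*0)^3 mod 13 = 0
j = 0 * 4^(-1) mod 13 = 0

j = 0 (mod 13)


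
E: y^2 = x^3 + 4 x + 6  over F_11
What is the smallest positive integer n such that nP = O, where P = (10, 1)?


Compute successive multiples of P until we hit O:
  1P = (10, 1)
  2P = (6, 2)
  3P = (4, 3)
  4P = (2, 0)
  5P = (4, 8)
  6P = (6, 9)
  7P = (10, 10)
  8P = O

ord(P) = 8


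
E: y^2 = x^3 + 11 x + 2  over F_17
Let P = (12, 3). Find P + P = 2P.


Doubling: s = (3 x1^2 + a) / (2 y1)
s = (3*12^2 + 11) / (2*3) mod 17 = 3
x3 = s^2 - 2 x1 mod 17 = 3^2 - 2*12 = 2
y3 = s (x1 - x3) - y1 mod 17 = 3 * (12 - 2) - 3 = 10

2P = (2, 10)


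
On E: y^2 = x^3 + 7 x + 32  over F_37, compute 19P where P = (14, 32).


k = 19 = 10011_2 (binary, LSB first: 11001)
Double-and-add from P = (14, 32):
  bit 0 = 1: acc = O + (14, 32) = (14, 32)
  bit 1 = 1: acc = (14, 32) + (25, 12) = (1, 15)
  bit 2 = 0: acc unchanged = (1, 15)
  bit 3 = 0: acc unchanged = (1, 15)
  bit 4 = 1: acc = (1, 15) + (13, 10) = (26, 17)

19P = (26, 17)


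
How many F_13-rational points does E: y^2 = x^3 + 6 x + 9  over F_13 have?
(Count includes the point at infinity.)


For each x in F_13, count y with y^2 = x^3 + 6 x + 9 mod 13:
  x = 0: RHS = 9, y in [3, 10]  -> 2 point(s)
  x = 1: RHS = 3, y in [4, 9]  -> 2 point(s)
  x = 2: RHS = 3, y in [4, 9]  -> 2 point(s)
  x = 6: RHS = 1, y in [1, 12]  -> 2 point(s)
  x = 7: RHS = 4, y in [2, 11]  -> 2 point(s)
  x = 8: RHS = 10, y in [6, 7]  -> 2 point(s)
  x = 9: RHS = 12, y in [5, 8]  -> 2 point(s)
  x = 10: RHS = 3, y in [4, 9]  -> 2 point(s)
Affine points: 16. Add the point at infinity: total = 17.

#E(F_13) = 17


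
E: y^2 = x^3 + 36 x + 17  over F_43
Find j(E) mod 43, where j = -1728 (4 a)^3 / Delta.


Delta = -16(4 a^3 + 27 b^2) mod 43 = 3
-1728 * (4 a)^3 = -1728 * (4*36)^3 mod 43 = 4
j = 4 * 3^(-1) mod 43 = 30

j = 30 (mod 43)


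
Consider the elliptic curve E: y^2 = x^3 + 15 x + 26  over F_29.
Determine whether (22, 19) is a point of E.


Check whether y^2 = x^3 + 15 x + 26 (mod 29) for (x, y) = (22, 19).
LHS: y^2 = 19^2 mod 29 = 13
RHS: x^3 + 15 x + 26 = 22^3 + 15*22 + 26 mod 29 = 13
LHS = RHS

Yes, on the curve


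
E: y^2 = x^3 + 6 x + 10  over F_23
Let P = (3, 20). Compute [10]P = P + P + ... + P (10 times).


k = 10 = 1010_2 (binary, LSB first: 0101)
Double-and-add from P = (3, 20):
  bit 0 = 0: acc unchanged = O
  bit 1 = 1: acc = O + (7, 2) = (7, 2)
  bit 2 = 0: acc unchanged = (7, 2)
  bit 3 = 1: acc = (7, 2) + (5, 2) = (11, 21)

10P = (11, 21)


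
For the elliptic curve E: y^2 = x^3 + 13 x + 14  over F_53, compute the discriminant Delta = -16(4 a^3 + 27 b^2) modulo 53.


4 a^3 + 27 b^2 = 4*13^3 + 27*14^2 = 8788 + 5292 = 14080
Delta = -16 * (14080) = -225280
Delta mod 53 = 23

Delta = 23 (mod 53)


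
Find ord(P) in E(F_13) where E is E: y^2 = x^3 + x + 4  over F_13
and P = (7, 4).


Compute successive multiples of P until we hit O:
  1P = (7, 4)
  2P = (0, 2)
  3P = (9, 1)
  4P = (9, 12)
  5P = (0, 11)
  6P = (7, 9)
  7P = O

ord(P) = 7


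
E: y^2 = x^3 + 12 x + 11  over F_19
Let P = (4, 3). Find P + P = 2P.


Doubling: s = (3 x1^2 + a) / (2 y1)
s = (3*4^2 + 12) / (2*3) mod 19 = 10
x3 = s^2 - 2 x1 mod 19 = 10^2 - 2*4 = 16
y3 = s (x1 - x3) - y1 mod 19 = 10 * (4 - 16) - 3 = 10

2P = (16, 10)


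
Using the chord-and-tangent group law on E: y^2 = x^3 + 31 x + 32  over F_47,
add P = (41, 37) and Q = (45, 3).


P != Q, so use the chord formula.
s = (y2 - y1) / (x2 - x1) = (13) / (4) mod 47 = 15
x3 = s^2 - x1 - x2 mod 47 = 15^2 - 41 - 45 = 45
y3 = s (x1 - x3) - y1 mod 47 = 15 * (41 - 45) - 37 = 44

P + Q = (45, 44)


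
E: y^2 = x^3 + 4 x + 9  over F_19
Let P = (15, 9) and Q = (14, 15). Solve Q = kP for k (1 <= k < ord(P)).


Enumerate multiples of P until we hit Q = (14, 15):
  1P = (15, 9)
  2P = (14, 15)
Match found at i = 2.

k = 2


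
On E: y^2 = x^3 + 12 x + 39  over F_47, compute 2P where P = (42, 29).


Doubling: s = (3 x1^2 + a) / (2 y1)
s = (3*42^2 + 12) / (2*29) mod 47 = 25
x3 = s^2 - 2 x1 mod 47 = 25^2 - 2*42 = 24
y3 = s (x1 - x3) - y1 mod 47 = 25 * (42 - 24) - 29 = 45

2P = (24, 45)


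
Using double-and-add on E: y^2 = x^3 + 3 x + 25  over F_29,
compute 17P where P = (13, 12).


k = 17 = 10001_2 (binary, LSB first: 10001)
Double-and-add from P = (13, 12):
  bit 0 = 1: acc = O + (13, 12) = (13, 12)
  bit 1 = 0: acc unchanged = (13, 12)
  bit 2 = 0: acc unchanged = (13, 12)
  bit 3 = 0: acc unchanged = (13, 12)
  bit 4 = 1: acc = (13, 12) + (23, 20) = (18, 13)

17P = (18, 13)


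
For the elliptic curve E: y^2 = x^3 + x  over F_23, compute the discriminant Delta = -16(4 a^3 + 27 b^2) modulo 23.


4 a^3 + 27 b^2 = 4*1^3 + 27*0^2 = 4 + 0 = 4
Delta = -16 * (4) = -64
Delta mod 23 = 5

Delta = 5 (mod 23)


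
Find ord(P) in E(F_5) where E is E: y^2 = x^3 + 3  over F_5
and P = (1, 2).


Compute successive multiples of P until we hit O:
  1P = (1, 2)
  2P = (2, 1)
  3P = (3, 0)
  4P = (2, 4)
  5P = (1, 3)
  6P = O

ord(P) = 6


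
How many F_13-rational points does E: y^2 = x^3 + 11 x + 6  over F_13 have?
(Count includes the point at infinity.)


For each x in F_13, count y with y^2 = x^3 + 11 x + 6 mod 13:
  x = 2: RHS = 10, y in [6, 7]  -> 2 point(s)
  x = 3: RHS = 1, y in [1, 12]  -> 2 point(s)
  x = 4: RHS = 10, y in [6, 7]  -> 2 point(s)
  x = 5: RHS = 4, y in [2, 11]  -> 2 point(s)
  x = 7: RHS = 10, y in [6, 7]  -> 2 point(s)
Affine points: 10. Add the point at infinity: total = 11.

#E(F_13) = 11


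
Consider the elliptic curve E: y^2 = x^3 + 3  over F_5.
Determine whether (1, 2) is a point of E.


Check whether y^2 = x^3 + 0 x + 3 (mod 5) for (x, y) = (1, 2).
LHS: y^2 = 2^2 mod 5 = 4
RHS: x^3 + 0 x + 3 = 1^3 + 0*1 + 3 mod 5 = 4
LHS = RHS

Yes, on the curve


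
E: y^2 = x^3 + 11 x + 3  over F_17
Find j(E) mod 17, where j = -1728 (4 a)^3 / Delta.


Delta = -16(4 a^3 + 27 b^2) mod 17 = 8
-1728 * (4 a)^3 = -1728 * (4*11)^3 mod 17 = 16
j = 16 * 8^(-1) mod 17 = 2

j = 2 (mod 17)


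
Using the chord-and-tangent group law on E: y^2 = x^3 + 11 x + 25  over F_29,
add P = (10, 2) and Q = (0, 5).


P != Q, so use the chord formula.
s = (y2 - y1) / (x2 - x1) = (3) / (19) mod 29 = 20
x3 = s^2 - x1 - x2 mod 29 = 20^2 - 10 - 0 = 13
y3 = s (x1 - x3) - y1 mod 29 = 20 * (10 - 13) - 2 = 25

P + Q = (13, 25)


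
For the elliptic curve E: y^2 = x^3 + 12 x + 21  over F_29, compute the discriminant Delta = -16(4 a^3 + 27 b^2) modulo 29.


4 a^3 + 27 b^2 = 4*12^3 + 27*21^2 = 6912 + 11907 = 18819
Delta = -16 * (18819) = -301104
Delta mod 29 = 3

Delta = 3 (mod 29)


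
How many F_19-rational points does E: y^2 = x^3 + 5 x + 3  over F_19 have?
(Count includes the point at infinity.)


For each x in F_19, count y with y^2 = x^3 + 5 x + 3 mod 19:
  x = 1: RHS = 9, y in [3, 16]  -> 2 point(s)
  x = 3: RHS = 7, y in [8, 11]  -> 2 point(s)
  x = 4: RHS = 11, y in [7, 12]  -> 2 point(s)
  x = 5: RHS = 1, y in [1, 18]  -> 2 point(s)
  x = 7: RHS = 1, y in [1, 18]  -> 2 point(s)
  x = 8: RHS = 4, y in [2, 17]  -> 2 point(s)
  x = 9: RHS = 17, y in [6, 13]  -> 2 point(s)
  x = 12: RHS = 5, y in [9, 10]  -> 2 point(s)
  x = 13: RHS = 4, y in [2, 17]  -> 2 point(s)
  x = 14: RHS = 5, y in [9, 10]  -> 2 point(s)
  x = 17: RHS = 4, y in [2, 17]  -> 2 point(s)
  x = 18: RHS = 16, y in [4, 15]  -> 2 point(s)
Affine points: 24. Add the point at infinity: total = 25.

#E(F_19) = 25


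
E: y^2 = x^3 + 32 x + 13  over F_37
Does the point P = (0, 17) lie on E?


Check whether y^2 = x^3 + 32 x + 13 (mod 37) for (x, y) = (0, 17).
LHS: y^2 = 17^2 mod 37 = 30
RHS: x^3 + 32 x + 13 = 0^3 + 32*0 + 13 mod 37 = 13
LHS != RHS

No, not on the curve


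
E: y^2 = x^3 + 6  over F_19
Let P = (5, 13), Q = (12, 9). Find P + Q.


P != Q, so use the chord formula.
s = (y2 - y1) / (x2 - x1) = (15) / (7) mod 19 = 13
x3 = s^2 - x1 - x2 mod 19 = 13^2 - 5 - 12 = 0
y3 = s (x1 - x3) - y1 mod 19 = 13 * (5 - 0) - 13 = 14

P + Q = (0, 14)


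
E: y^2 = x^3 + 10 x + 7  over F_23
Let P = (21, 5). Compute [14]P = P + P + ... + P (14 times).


k = 14 = 1110_2 (binary, LSB first: 0111)
Double-and-add from P = (21, 5):
  bit 0 = 0: acc unchanged = O
  bit 1 = 1: acc = O + (7, 12) = (7, 12)
  bit 2 = 1: acc = (7, 12) + (2, 14) = (16, 10)
  bit 3 = 1: acc = (16, 10) + (8, 1) = (15, 17)

14P = (15, 17)


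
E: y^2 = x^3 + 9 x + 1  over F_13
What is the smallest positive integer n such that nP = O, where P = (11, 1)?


Compute successive multiples of P until we hit O:
  1P = (11, 1)
  2P = (7, 2)
  3P = (4, 7)
  4P = (12, 11)
  5P = (12, 2)
  6P = (4, 6)
  7P = (7, 11)
  8P = (11, 12)
  ... (continuing to 9P)
  9P = O

ord(P) = 9


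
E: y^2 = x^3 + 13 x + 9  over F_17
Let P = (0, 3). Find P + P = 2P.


Doubling: s = (3 x1^2 + a) / (2 y1)
s = (3*0^2 + 13) / (2*3) mod 17 = 5
x3 = s^2 - 2 x1 mod 17 = 5^2 - 2*0 = 8
y3 = s (x1 - x3) - y1 mod 17 = 5 * (0 - 8) - 3 = 8

2P = (8, 8)


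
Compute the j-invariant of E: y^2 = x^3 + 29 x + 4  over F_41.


Delta = -16(4 a^3 + 27 b^2) mod 41 = 32
-1728 * (4 a)^3 = -1728 * (4*29)^3 mod 41 = 8
j = 8 * 32^(-1) mod 41 = 31

j = 31 (mod 41)


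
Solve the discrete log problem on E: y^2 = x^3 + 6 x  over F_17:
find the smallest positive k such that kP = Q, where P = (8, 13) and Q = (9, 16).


Enumerate multiples of P until we hit Q = (9, 16):
  1P = (8, 13)
  2P = (9, 16)
Match found at i = 2.

k = 2


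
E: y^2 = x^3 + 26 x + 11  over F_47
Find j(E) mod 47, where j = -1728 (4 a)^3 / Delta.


Delta = -16(4 a^3 + 27 b^2) mod 47 = 26
-1728 * (4 a)^3 = -1728 * (4*26)^3 mod 47 = 2
j = 2 * 26^(-1) mod 47 = 29

j = 29 (mod 47)


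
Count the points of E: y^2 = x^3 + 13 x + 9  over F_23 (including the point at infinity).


For each x in F_23, count y with y^2 = x^3 + 13 x + 9 mod 23:
  x = 0: RHS = 9, y in [3, 20]  -> 2 point(s)
  x = 1: RHS = 0, y in [0]  -> 1 point(s)
  x = 3: RHS = 6, y in [11, 12]  -> 2 point(s)
  x = 6: RHS = 4, y in [2, 21]  -> 2 point(s)
  x = 7: RHS = 6, y in [11, 12]  -> 2 point(s)
  x = 8: RHS = 4, y in [2, 21]  -> 2 point(s)
  x = 9: RHS = 4, y in [2, 21]  -> 2 point(s)
  x = 10: RHS = 12, y in [9, 14]  -> 2 point(s)
  x = 13: RHS = 6, y in [11, 12]  -> 2 point(s)
  x = 16: RHS = 12, y in [9, 14]  -> 2 point(s)
  x = 18: RHS = 3, y in [7, 16]  -> 2 point(s)
  x = 19: RHS = 8, y in [10, 13]  -> 2 point(s)
  x = 20: RHS = 12, y in [9, 14]  -> 2 point(s)
  x = 22: RHS = 18, y in [8, 15]  -> 2 point(s)
Affine points: 27. Add the point at infinity: total = 28.

#E(F_23) = 28


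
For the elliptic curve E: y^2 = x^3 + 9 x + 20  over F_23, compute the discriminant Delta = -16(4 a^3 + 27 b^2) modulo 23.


4 a^3 + 27 b^2 = 4*9^3 + 27*20^2 = 2916 + 10800 = 13716
Delta = -16 * (13716) = -219456
Delta mod 23 = 10

Delta = 10 (mod 23)


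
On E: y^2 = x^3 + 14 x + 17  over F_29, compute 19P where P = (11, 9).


k = 19 = 10011_2 (binary, LSB first: 11001)
Double-and-add from P = (11, 9):
  bit 0 = 1: acc = O + (11, 9) = (11, 9)
  bit 1 = 1: acc = (11, 9) + (7, 20) = (24, 5)
  bit 2 = 0: acc unchanged = (24, 5)
  bit 3 = 0: acc unchanged = (24, 5)
  bit 4 = 1: acc = (24, 5) + (15, 8) = (3, 17)

19P = (3, 17)


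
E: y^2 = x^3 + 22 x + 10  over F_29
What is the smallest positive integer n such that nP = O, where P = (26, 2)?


Compute successive multiples of P until we hit O:
  1P = (26, 2)
  2P = (2, 2)
  3P = (1, 27)
  4P = (3, 4)
  5P = (13, 12)
  6P = (28, 4)
  7P = (5, 19)
  8P = (22, 21)
  ... (continuing to 25P)
  25P = O

ord(P) = 25


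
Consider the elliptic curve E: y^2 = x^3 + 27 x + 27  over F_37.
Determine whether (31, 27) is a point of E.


Check whether y^2 = x^3 + 27 x + 27 (mod 37) for (x, y) = (31, 27).
LHS: y^2 = 27^2 mod 37 = 26
RHS: x^3 + 27 x + 27 = 31^3 + 27*31 + 27 mod 37 = 19
LHS != RHS

No, not on the curve


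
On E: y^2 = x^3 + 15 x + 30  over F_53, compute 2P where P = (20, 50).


Doubling: s = (3 x1^2 + a) / (2 y1)
s = (3*20^2 + 15) / (2*50) mod 53 = 36
x3 = s^2 - 2 x1 mod 53 = 36^2 - 2*20 = 37
y3 = s (x1 - x3) - y1 mod 53 = 36 * (20 - 37) - 50 = 27

2P = (37, 27)


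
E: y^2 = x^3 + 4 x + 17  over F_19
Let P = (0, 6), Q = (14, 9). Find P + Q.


P != Q, so use the chord formula.
s = (y2 - y1) / (x2 - x1) = (3) / (14) mod 19 = 7
x3 = s^2 - x1 - x2 mod 19 = 7^2 - 0 - 14 = 16
y3 = s (x1 - x3) - y1 mod 19 = 7 * (0 - 16) - 6 = 15

P + Q = (16, 15)


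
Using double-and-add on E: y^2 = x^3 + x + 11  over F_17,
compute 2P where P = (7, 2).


k = 2 = 10_2 (binary, LSB first: 01)
Double-and-add from P = (7, 2):
  bit 0 = 0: acc unchanged = O
  bit 1 = 1: acc = O + (12, 0) = (12, 0)

2P = (12, 0)


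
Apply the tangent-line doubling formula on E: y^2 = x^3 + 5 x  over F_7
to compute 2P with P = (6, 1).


Doubling: s = (3 x1^2 + a) / (2 y1)
s = (3*6^2 + 5) / (2*1) mod 7 = 4
x3 = s^2 - 2 x1 mod 7 = 4^2 - 2*6 = 4
y3 = s (x1 - x3) - y1 mod 7 = 4 * (6 - 4) - 1 = 0

2P = (4, 0)


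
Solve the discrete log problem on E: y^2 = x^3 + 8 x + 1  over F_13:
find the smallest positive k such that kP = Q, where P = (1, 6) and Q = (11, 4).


Enumerate multiples of P until we hit Q = (11, 4):
  1P = (1, 6)
  2P = (2, 5)
  3P = (11, 4)
Match found at i = 3.

k = 3


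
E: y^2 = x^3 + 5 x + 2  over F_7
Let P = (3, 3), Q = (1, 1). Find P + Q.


P != Q, so use the chord formula.
s = (y2 - y1) / (x2 - x1) = (5) / (5) mod 7 = 1
x3 = s^2 - x1 - x2 mod 7 = 1^2 - 3 - 1 = 4
y3 = s (x1 - x3) - y1 mod 7 = 1 * (3 - 4) - 3 = 3

P + Q = (4, 3)


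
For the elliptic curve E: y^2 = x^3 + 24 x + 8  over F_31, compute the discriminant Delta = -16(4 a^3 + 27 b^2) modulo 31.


4 a^3 + 27 b^2 = 4*24^3 + 27*8^2 = 55296 + 1728 = 57024
Delta = -16 * (57024) = -912384
Delta mod 31 = 8

Delta = 8 (mod 31)


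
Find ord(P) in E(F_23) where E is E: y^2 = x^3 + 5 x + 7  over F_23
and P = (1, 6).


Compute successive multiples of P until we hit O:
  1P = (1, 6)
  2P = (1, 17)
  3P = O

ord(P) = 3


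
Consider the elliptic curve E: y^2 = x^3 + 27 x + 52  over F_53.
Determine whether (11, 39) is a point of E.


Check whether y^2 = x^3 + 27 x + 52 (mod 53) for (x, y) = (11, 39).
LHS: y^2 = 39^2 mod 53 = 37
RHS: x^3 + 27 x + 52 = 11^3 + 27*11 + 52 mod 53 = 37
LHS = RHS

Yes, on the curve


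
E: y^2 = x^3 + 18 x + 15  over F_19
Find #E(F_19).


For each x in F_19, count y with y^2 = x^3 + 18 x + 15 mod 19:
  x = 3: RHS = 1, y in [1, 18]  -> 2 point(s)
  x = 6: RHS = 16, y in [4, 15]  -> 2 point(s)
  x = 7: RHS = 9, y in [3, 16]  -> 2 point(s)
  x = 8: RHS = 6, y in [5, 14]  -> 2 point(s)
  x = 10: RHS = 17, y in [6, 13]  -> 2 point(s)
  x = 11: RHS = 5, y in [9, 10]  -> 2 point(s)
  x = 14: RHS = 9, y in [3, 16]  -> 2 point(s)
  x = 17: RHS = 9, y in [3, 16]  -> 2 point(s)
Affine points: 16. Add the point at infinity: total = 17.

#E(F_19) = 17


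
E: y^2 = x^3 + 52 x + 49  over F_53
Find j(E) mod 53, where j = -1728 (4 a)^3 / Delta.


Delta = -16(4 a^3 + 27 b^2) mod 53 = 42
-1728 * (4 a)^3 = -1728 * (4*52)^3 mod 53 = 34
j = 34 * 42^(-1) mod 53 = 21

j = 21 (mod 53)


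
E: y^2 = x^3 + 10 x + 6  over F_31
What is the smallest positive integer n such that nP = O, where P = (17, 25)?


Compute successive multiples of P until we hit O:
  1P = (17, 25)
  2P = (15, 20)
  3P = (13, 16)
  4P = (8, 3)
  5P = (7, 27)
  6P = (12, 5)
  7P = (18, 2)
  8P = (29, 3)
  ... (continuing to 27P)
  27P = O

ord(P) = 27


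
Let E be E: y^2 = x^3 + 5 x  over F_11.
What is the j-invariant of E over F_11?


Delta = -16(4 a^3 + 27 b^2) mod 11 = 8
-1728 * (4 a)^3 = -1728 * (4*5)^3 mod 11 = 8
j = 8 * 8^(-1) mod 11 = 1

j = 1 (mod 11)


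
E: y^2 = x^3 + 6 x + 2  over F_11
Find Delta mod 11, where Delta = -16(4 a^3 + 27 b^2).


4 a^3 + 27 b^2 = 4*6^3 + 27*2^2 = 864 + 108 = 972
Delta = -16 * (972) = -15552
Delta mod 11 = 2

Delta = 2 (mod 11)


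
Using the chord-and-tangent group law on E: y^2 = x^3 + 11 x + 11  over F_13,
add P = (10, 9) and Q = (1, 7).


P != Q, so use the chord formula.
s = (y2 - y1) / (x2 - x1) = (11) / (4) mod 13 = 6
x3 = s^2 - x1 - x2 mod 13 = 6^2 - 10 - 1 = 12
y3 = s (x1 - x3) - y1 mod 13 = 6 * (10 - 12) - 9 = 5

P + Q = (12, 5)


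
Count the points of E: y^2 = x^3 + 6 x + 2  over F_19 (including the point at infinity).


For each x in F_19, count y with y^2 = x^3 + 6 x + 2 mod 19:
  x = 1: RHS = 9, y in [3, 16]  -> 2 point(s)
  x = 3: RHS = 9, y in [3, 16]  -> 2 point(s)
  x = 5: RHS = 5, y in [9, 10]  -> 2 point(s)
  x = 6: RHS = 7, y in [8, 11]  -> 2 point(s)
  x = 7: RHS = 7, y in [8, 11]  -> 2 point(s)
  x = 8: RHS = 11, y in [7, 12]  -> 2 point(s)
  x = 9: RHS = 6, y in [5, 14]  -> 2 point(s)
  x = 10: RHS = 17, y in [6, 13]  -> 2 point(s)
  x = 12: RHS = 16, y in [4, 15]  -> 2 point(s)
  x = 13: RHS = 16, y in [4, 15]  -> 2 point(s)
  x = 15: RHS = 9, y in [3, 16]  -> 2 point(s)
  x = 17: RHS = 1, y in [1, 18]  -> 2 point(s)
Affine points: 24. Add the point at infinity: total = 25.

#E(F_19) = 25


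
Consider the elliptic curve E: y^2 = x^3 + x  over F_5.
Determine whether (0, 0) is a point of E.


Check whether y^2 = x^3 + 1 x + 0 (mod 5) for (x, y) = (0, 0).
LHS: y^2 = 0^2 mod 5 = 0
RHS: x^3 + 1 x + 0 = 0^3 + 1*0 + 0 mod 5 = 0
LHS = RHS

Yes, on the curve


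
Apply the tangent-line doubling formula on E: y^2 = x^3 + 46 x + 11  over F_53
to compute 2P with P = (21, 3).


Doubling: s = (3 x1^2 + a) / (2 y1)
s = (3*21^2 + 46) / (2*3) mod 53 = 25
x3 = s^2 - 2 x1 mod 53 = 25^2 - 2*21 = 0
y3 = s (x1 - x3) - y1 mod 53 = 25 * (21 - 0) - 3 = 45

2P = (0, 45)


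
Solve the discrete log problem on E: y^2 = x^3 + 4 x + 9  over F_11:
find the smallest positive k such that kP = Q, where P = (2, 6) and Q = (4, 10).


Enumerate multiples of P until we hit Q = (4, 10):
  1P = (2, 6)
  2P = (10, 9)
  3P = (0, 3)
  4P = (3, 9)
  5P = (4, 10)
Match found at i = 5.

k = 5


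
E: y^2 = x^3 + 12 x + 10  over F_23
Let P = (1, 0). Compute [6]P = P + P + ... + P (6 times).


k = 6 = 110_2 (binary, LSB first: 011)
Double-and-add from P = (1, 0):
  bit 0 = 0: acc unchanged = O
  bit 1 = 1: acc = O + O = O
  bit 2 = 1: acc = O + O = O

6P = O


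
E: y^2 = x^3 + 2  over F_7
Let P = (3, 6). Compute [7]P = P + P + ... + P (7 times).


k = 7 = 111_2 (binary, LSB first: 111)
Double-and-add from P = (3, 6):
  bit 0 = 1: acc = O + (3, 6) = (3, 6)
  bit 1 = 1: acc = (3, 6) + (3, 1) = O
  bit 2 = 1: acc = O + (3, 6) = (3, 6)

7P = (3, 6)


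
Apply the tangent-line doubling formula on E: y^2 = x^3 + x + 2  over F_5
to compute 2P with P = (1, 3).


Doubling: s = (3 x1^2 + a) / (2 y1)
s = (3*1^2 + 1) / (2*3) mod 5 = 4
x3 = s^2 - 2 x1 mod 5 = 4^2 - 2*1 = 4
y3 = s (x1 - x3) - y1 mod 5 = 4 * (1 - 4) - 3 = 0

2P = (4, 0)


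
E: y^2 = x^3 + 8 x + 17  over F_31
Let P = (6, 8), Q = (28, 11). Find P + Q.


P != Q, so use the chord formula.
s = (y2 - y1) / (x2 - x1) = (3) / (22) mod 31 = 10
x3 = s^2 - x1 - x2 mod 31 = 10^2 - 6 - 28 = 4
y3 = s (x1 - x3) - y1 mod 31 = 10 * (6 - 4) - 8 = 12

P + Q = (4, 12)


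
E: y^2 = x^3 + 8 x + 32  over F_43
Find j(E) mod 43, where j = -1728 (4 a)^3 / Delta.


Delta = -16(4 a^3 + 27 b^2) mod 43 = 14
-1728 * (4 a)^3 = -1728 * (4*8)^3 mod 43 = 27
j = 27 * 14^(-1) mod 43 = 5

j = 5 (mod 43)


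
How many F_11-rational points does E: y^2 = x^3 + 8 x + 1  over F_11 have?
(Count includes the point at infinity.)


For each x in F_11, count y with y^2 = x^3 + 8 x + 1 mod 11:
  x = 0: RHS = 1, y in [1, 10]  -> 2 point(s)
  x = 2: RHS = 3, y in [5, 6]  -> 2 point(s)
  x = 4: RHS = 9, y in [3, 8]  -> 2 point(s)
  x = 5: RHS = 1, y in [1, 10]  -> 2 point(s)
  x = 6: RHS = 1, y in [1, 10]  -> 2 point(s)
  x = 7: RHS = 4, y in [2, 9]  -> 2 point(s)
  x = 8: RHS = 5, y in [4, 7]  -> 2 point(s)
  x = 10: RHS = 3, y in [5, 6]  -> 2 point(s)
Affine points: 16. Add the point at infinity: total = 17.

#E(F_11) = 17


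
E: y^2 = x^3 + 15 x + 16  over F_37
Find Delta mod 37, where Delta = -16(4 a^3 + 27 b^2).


4 a^3 + 27 b^2 = 4*15^3 + 27*16^2 = 13500 + 6912 = 20412
Delta = -16 * (20412) = -326592
Delta mod 37 = 7

Delta = 7 (mod 37)


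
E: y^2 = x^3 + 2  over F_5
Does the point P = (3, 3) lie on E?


Check whether y^2 = x^3 + 0 x + 2 (mod 5) for (x, y) = (3, 3).
LHS: y^2 = 3^2 mod 5 = 4
RHS: x^3 + 0 x + 2 = 3^3 + 0*3 + 2 mod 5 = 4
LHS = RHS

Yes, on the curve


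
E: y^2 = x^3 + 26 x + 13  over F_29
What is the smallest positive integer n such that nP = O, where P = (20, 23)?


Compute successive multiples of P until we hit O:
  1P = (20, 23)
  2P = (12, 20)
  3P = (13, 5)
  4P = (18, 7)
  5P = (26, 16)
  6P = (19, 0)
  7P = (26, 13)
  8P = (18, 22)
  ... (continuing to 12P)
  12P = O

ord(P) = 12


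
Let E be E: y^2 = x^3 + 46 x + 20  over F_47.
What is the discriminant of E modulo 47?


4 a^3 + 27 b^2 = 4*46^3 + 27*20^2 = 389344 + 10800 = 400144
Delta = -16 * (400144) = -6402304
Delta mod 47 = 36

Delta = 36 (mod 47)


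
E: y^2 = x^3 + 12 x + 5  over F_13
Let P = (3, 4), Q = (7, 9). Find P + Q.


P != Q, so use the chord formula.
s = (y2 - y1) / (x2 - x1) = (5) / (4) mod 13 = 11
x3 = s^2 - x1 - x2 mod 13 = 11^2 - 3 - 7 = 7
y3 = s (x1 - x3) - y1 mod 13 = 11 * (3 - 7) - 4 = 4

P + Q = (7, 4)


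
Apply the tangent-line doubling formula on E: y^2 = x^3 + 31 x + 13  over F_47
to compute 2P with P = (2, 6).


Doubling: s = (3 x1^2 + a) / (2 y1)
s = (3*2^2 + 31) / (2*6) mod 47 = 31
x3 = s^2 - 2 x1 mod 47 = 31^2 - 2*2 = 17
y3 = s (x1 - x3) - y1 mod 47 = 31 * (2 - 17) - 6 = 46

2P = (17, 46)


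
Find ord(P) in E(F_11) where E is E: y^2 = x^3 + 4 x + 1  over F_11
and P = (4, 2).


Compute successive multiples of P until we hit O:
  1P = (4, 2)
  2P = (7, 3)
  3P = (5, 5)
  4P = (0, 10)
  5P = (0, 1)
  6P = (5, 6)
  7P = (7, 8)
  8P = (4, 9)
  ... (continuing to 9P)
  9P = O

ord(P) = 9


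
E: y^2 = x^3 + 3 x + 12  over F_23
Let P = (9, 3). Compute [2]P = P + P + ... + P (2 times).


k = 2 = 10_2 (binary, LSB first: 01)
Double-and-add from P = (9, 3):
  bit 0 = 0: acc unchanged = O
  bit 1 = 1: acc = O + (7, 10) = (7, 10)

2P = (7, 10)


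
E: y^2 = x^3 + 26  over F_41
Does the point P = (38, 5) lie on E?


Check whether y^2 = x^3 + 0 x + 26 (mod 41) for (x, y) = (38, 5).
LHS: y^2 = 5^2 mod 41 = 25
RHS: x^3 + 0 x + 26 = 38^3 + 0*38 + 26 mod 41 = 40
LHS != RHS

No, not on the curve


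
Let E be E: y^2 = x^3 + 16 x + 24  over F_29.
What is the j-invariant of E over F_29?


Delta = -16(4 a^3 + 27 b^2) mod 29 = 4
-1728 * (4 a)^3 = -1728 * (4*16)^3 mod 29 = 11
j = 11 * 4^(-1) mod 29 = 10

j = 10 (mod 29)


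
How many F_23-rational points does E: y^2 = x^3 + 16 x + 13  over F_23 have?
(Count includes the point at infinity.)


For each x in F_23, count y with y^2 = x^3 + 16 x + 13 mod 23:
  x = 0: RHS = 13, y in [6, 17]  -> 2 point(s)
  x = 4: RHS = 3, y in [7, 16]  -> 2 point(s)
  x = 6: RHS = 3, y in [7, 16]  -> 2 point(s)
  x = 7: RHS = 8, y in [10, 13]  -> 2 point(s)
  x = 8: RHS = 9, y in [3, 20]  -> 2 point(s)
  x = 9: RHS = 12, y in [9, 14]  -> 2 point(s)
  x = 10: RHS = 0, y in [0]  -> 1 point(s)
  x = 11: RHS = 2, y in [5, 18]  -> 2 point(s)
  x = 12: RHS = 1, y in [1, 22]  -> 2 point(s)
  x = 13: RHS = 3, y in [7, 16]  -> 2 point(s)
  x = 16: RHS = 18, y in [8, 15]  -> 2 point(s)
  x = 17: RHS = 0, y in [0]  -> 1 point(s)
  x = 19: RHS = 0, y in [0]  -> 1 point(s)
Affine points: 23. Add the point at infinity: total = 24.

#E(F_23) = 24


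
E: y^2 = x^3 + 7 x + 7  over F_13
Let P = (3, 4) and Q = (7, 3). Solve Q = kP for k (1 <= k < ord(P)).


Enumerate multiples of P until we hit Q = (7, 3):
  1P = (3, 4)
  2P = (8, 4)
  3P = (2, 9)
  4P = (7, 3)
Match found at i = 4.

k = 4


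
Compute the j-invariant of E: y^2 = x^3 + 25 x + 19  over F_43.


Delta = -16(4 a^3 + 27 b^2) mod 43 = 17
-1728 * (4 a)^3 = -1728 * (4*25)^3 mod 43 = 21
j = 21 * 17^(-1) mod 43 = 24

j = 24 (mod 43)


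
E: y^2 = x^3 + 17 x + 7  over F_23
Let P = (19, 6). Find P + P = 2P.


Doubling: s = (3 x1^2 + a) / (2 y1)
s = (3*19^2 + 17) / (2*6) mod 23 = 15
x3 = s^2 - 2 x1 mod 23 = 15^2 - 2*19 = 3
y3 = s (x1 - x3) - y1 mod 23 = 15 * (19 - 3) - 6 = 4

2P = (3, 4)


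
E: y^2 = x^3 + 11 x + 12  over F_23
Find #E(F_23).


For each x in F_23, count y with y^2 = x^3 + 11 x + 12 mod 23:
  x = 0: RHS = 12, y in [9, 14]  -> 2 point(s)
  x = 1: RHS = 1, y in [1, 22]  -> 2 point(s)
  x = 3: RHS = 3, y in [7, 16]  -> 2 point(s)
  x = 5: RHS = 8, y in [10, 13]  -> 2 point(s)
  x = 6: RHS = 18, y in [8, 15]  -> 2 point(s)
  x = 7: RHS = 18, y in [8, 15]  -> 2 point(s)
  x = 9: RHS = 12, y in [9, 14]  -> 2 point(s)
  x = 10: RHS = 18, y in [8, 15]  -> 2 point(s)
  x = 12: RHS = 9, y in [3, 20]  -> 2 point(s)
  x = 13: RHS = 6, y in [11, 12]  -> 2 point(s)
  x = 14: RHS = 12, y in [9, 14]  -> 2 point(s)
  x = 16: RHS = 6, y in [11, 12]  -> 2 point(s)
  x = 17: RHS = 6, y in [11, 12]  -> 2 point(s)
  x = 18: RHS = 16, y in [4, 19]  -> 2 point(s)
  x = 22: RHS = 0, y in [0]  -> 1 point(s)
Affine points: 29. Add the point at infinity: total = 30.

#E(F_23) = 30


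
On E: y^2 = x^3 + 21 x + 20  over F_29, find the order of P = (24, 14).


Compute successive multiples of P until we hit O:
  1P = (24, 14)
  2P = (4, 9)
  3P = (21, 23)
  4P = (22, 9)
  5P = (11, 4)
  6P = (3, 20)
  7P = (8, 27)
  8P = (27, 12)
  ... (continuing to 33P)
  33P = O

ord(P) = 33


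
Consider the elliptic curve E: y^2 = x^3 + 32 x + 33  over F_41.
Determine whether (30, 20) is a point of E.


Check whether y^2 = x^3 + 32 x + 33 (mod 41) for (x, y) = (30, 20).
LHS: y^2 = 20^2 mod 41 = 31
RHS: x^3 + 32 x + 33 = 30^3 + 32*30 + 33 mod 41 = 31
LHS = RHS

Yes, on the curve


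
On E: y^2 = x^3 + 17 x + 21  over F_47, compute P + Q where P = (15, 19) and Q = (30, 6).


P != Q, so use the chord formula.
s = (y2 - y1) / (x2 - x1) = (34) / (15) mod 47 = 43
x3 = s^2 - x1 - x2 mod 47 = 43^2 - 15 - 30 = 18
y3 = s (x1 - x3) - y1 mod 47 = 43 * (15 - 18) - 19 = 40

P + Q = (18, 40)


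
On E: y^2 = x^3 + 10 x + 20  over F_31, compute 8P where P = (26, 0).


k = 8 = 1000_2 (binary, LSB first: 0001)
Double-and-add from P = (26, 0):
  bit 0 = 0: acc unchanged = O
  bit 1 = 0: acc unchanged = O
  bit 2 = 0: acc unchanged = O
  bit 3 = 1: acc = O + O = O

8P = O


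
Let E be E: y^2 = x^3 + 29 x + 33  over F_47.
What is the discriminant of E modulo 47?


4 a^3 + 27 b^2 = 4*29^3 + 27*33^2 = 97556 + 29403 = 126959
Delta = -16 * (126959) = -2031344
Delta mod 47 = 43

Delta = 43 (mod 47)


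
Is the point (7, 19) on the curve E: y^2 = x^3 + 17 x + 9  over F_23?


Check whether y^2 = x^3 + 17 x + 9 (mod 23) for (x, y) = (7, 19).
LHS: y^2 = 19^2 mod 23 = 16
RHS: x^3 + 17 x + 9 = 7^3 + 17*7 + 9 mod 23 = 11
LHS != RHS

No, not on the curve


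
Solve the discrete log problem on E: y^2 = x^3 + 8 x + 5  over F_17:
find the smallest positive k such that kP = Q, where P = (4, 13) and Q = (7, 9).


Enumerate multiples of P until we hit Q = (7, 9):
  1P = (4, 13)
  2P = (7, 8)
  3P = (5, 0)
  4P = (7, 9)
Match found at i = 4.

k = 4


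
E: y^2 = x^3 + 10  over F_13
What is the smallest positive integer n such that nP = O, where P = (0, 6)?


Compute successive multiples of P until we hit O:
  1P = (0, 6)
  2P = (0, 7)
  3P = O

ord(P) = 3


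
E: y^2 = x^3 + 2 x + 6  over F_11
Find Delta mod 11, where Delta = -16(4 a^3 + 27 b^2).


4 a^3 + 27 b^2 = 4*2^3 + 27*6^2 = 32 + 972 = 1004
Delta = -16 * (1004) = -16064
Delta mod 11 = 7

Delta = 7 (mod 11)


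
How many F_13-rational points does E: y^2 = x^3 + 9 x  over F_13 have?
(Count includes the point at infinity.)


For each x in F_13, count y with y^2 = x^3 + 9 x + 0 mod 13:
  x = 0: RHS = 0, y in [0]  -> 1 point(s)
  x = 1: RHS = 10, y in [6, 7]  -> 2 point(s)
  x = 2: RHS = 0, y in [0]  -> 1 point(s)
  x = 4: RHS = 9, y in [3, 10]  -> 2 point(s)
  x = 5: RHS = 1, y in [1, 12]  -> 2 point(s)
  x = 6: RHS = 10, y in [6, 7]  -> 2 point(s)
  x = 7: RHS = 3, y in [4, 9]  -> 2 point(s)
  x = 8: RHS = 12, y in [5, 8]  -> 2 point(s)
  x = 9: RHS = 4, y in [2, 11]  -> 2 point(s)
  x = 11: RHS = 0, y in [0]  -> 1 point(s)
  x = 12: RHS = 3, y in [4, 9]  -> 2 point(s)
Affine points: 19. Add the point at infinity: total = 20.

#E(F_13) = 20


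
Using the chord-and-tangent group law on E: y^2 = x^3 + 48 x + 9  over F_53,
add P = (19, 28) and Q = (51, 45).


P != Q, so use the chord formula.
s = (y2 - y1) / (x2 - x1) = (17) / (32) mod 53 = 32
x3 = s^2 - x1 - x2 mod 53 = 32^2 - 19 - 51 = 0
y3 = s (x1 - x3) - y1 mod 53 = 32 * (19 - 0) - 28 = 50

P + Q = (0, 50)


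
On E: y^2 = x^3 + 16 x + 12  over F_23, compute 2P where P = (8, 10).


Doubling: s = (3 x1^2 + a) / (2 y1)
s = (3*8^2 + 16) / (2*10) mod 23 = 15
x3 = s^2 - 2 x1 mod 23 = 15^2 - 2*8 = 2
y3 = s (x1 - x3) - y1 mod 23 = 15 * (8 - 2) - 10 = 11

2P = (2, 11)


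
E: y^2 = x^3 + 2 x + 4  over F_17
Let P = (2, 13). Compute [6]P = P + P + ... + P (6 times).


k = 6 = 110_2 (binary, LSB first: 011)
Double-and-add from P = (2, 13):
  bit 0 = 0: acc unchanged = O
  bit 1 = 1: acc = O + (15, 14) = (15, 14)
  bit 2 = 1: acc = (15, 14) + (0, 2) = (4, 5)

6P = (4, 5)


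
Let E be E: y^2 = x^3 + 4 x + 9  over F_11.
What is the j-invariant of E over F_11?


Delta = -16(4 a^3 + 27 b^2) mod 11 = 6
-1728 * (4 a)^3 = -1728 * (4*4)^3 mod 11 = 7
j = 7 * 6^(-1) mod 11 = 3

j = 3 (mod 11)


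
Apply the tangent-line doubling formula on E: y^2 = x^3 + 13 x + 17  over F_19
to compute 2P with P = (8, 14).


Doubling: s = (3 x1^2 + a) / (2 y1)
s = (3*8^2 + 13) / (2*14) mod 19 = 8
x3 = s^2 - 2 x1 mod 19 = 8^2 - 2*8 = 10
y3 = s (x1 - x3) - y1 mod 19 = 8 * (8 - 10) - 14 = 8

2P = (10, 8)


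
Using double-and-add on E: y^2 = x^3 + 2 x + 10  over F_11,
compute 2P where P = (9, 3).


k = 2 = 10_2 (binary, LSB first: 01)
Double-and-add from P = (9, 3):
  bit 0 = 0: acc unchanged = O
  bit 1 = 1: acc = O + (7, 9) = (7, 9)

2P = (7, 9)


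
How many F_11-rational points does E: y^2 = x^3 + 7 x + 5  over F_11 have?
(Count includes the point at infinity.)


For each x in F_11, count y with y^2 = x^3 + 7 x + 5 mod 11:
  x = 0: RHS = 5, y in [4, 7]  -> 2 point(s)
  x = 2: RHS = 5, y in [4, 7]  -> 2 point(s)
  x = 3: RHS = 9, y in [3, 8]  -> 2 point(s)
  x = 4: RHS = 9, y in [3, 8]  -> 2 point(s)
  x = 5: RHS = 0, y in [0]  -> 1 point(s)
  x = 7: RHS = 1, y in [1, 10]  -> 2 point(s)
  x = 8: RHS = 1, y in [1, 10]  -> 2 point(s)
  x = 9: RHS = 5, y in [4, 7]  -> 2 point(s)
Affine points: 15. Add the point at infinity: total = 16.

#E(F_11) = 16


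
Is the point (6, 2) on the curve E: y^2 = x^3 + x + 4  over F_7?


Check whether y^2 = x^3 + 1 x + 4 (mod 7) for (x, y) = (6, 2).
LHS: y^2 = 2^2 mod 7 = 4
RHS: x^3 + 1 x + 4 = 6^3 + 1*6 + 4 mod 7 = 2
LHS != RHS

No, not on the curve


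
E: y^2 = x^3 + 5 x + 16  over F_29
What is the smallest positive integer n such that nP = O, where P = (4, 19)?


Compute successive multiples of P until we hit O:
  1P = (4, 19)
  2P = (12, 8)
  3P = (9, 6)
  4P = (10, 14)
  5P = (2, 18)
  6P = (16, 4)
  7P = (16, 25)
  8P = (2, 11)
  ... (continuing to 13P)
  13P = O

ord(P) = 13


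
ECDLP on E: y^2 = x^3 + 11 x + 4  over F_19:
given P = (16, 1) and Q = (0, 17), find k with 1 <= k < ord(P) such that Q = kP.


Enumerate multiples of P until we hit Q = (0, 17):
  1P = (16, 1)
  2P = (6, 18)
  3P = (13, 11)
  4P = (18, 12)
  5P = (1, 15)
  6P = (0, 17)
Match found at i = 6.

k = 6


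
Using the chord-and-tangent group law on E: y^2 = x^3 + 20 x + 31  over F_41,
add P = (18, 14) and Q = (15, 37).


P != Q, so use the chord formula.
s = (y2 - y1) / (x2 - x1) = (23) / (38) mod 41 = 6
x3 = s^2 - x1 - x2 mod 41 = 6^2 - 18 - 15 = 3
y3 = s (x1 - x3) - y1 mod 41 = 6 * (18 - 3) - 14 = 35

P + Q = (3, 35)


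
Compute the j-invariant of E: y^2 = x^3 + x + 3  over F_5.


Delta = -16(4 a^3 + 27 b^2) mod 5 = 3
-1728 * (4 a)^3 = -1728 * (4*1)^3 mod 5 = 3
j = 3 * 3^(-1) mod 5 = 1

j = 1 (mod 5)


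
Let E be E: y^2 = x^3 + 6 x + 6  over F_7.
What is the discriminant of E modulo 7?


4 a^3 + 27 b^2 = 4*6^3 + 27*6^2 = 864 + 972 = 1836
Delta = -16 * (1836) = -29376
Delta mod 7 = 3

Delta = 3 (mod 7)


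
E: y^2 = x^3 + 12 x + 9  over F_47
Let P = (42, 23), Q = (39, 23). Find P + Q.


P != Q, so use the chord formula.
s = (y2 - y1) / (x2 - x1) = (0) / (44) mod 47 = 0
x3 = s^2 - x1 - x2 mod 47 = 0^2 - 42 - 39 = 13
y3 = s (x1 - x3) - y1 mod 47 = 0 * (42 - 13) - 23 = 24

P + Q = (13, 24)


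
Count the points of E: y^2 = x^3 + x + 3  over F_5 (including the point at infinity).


For each x in F_5, count y with y^2 = x^3 + 1 x + 3 mod 5:
  x = 1: RHS = 0, y in [0]  -> 1 point(s)
  x = 4: RHS = 1, y in [1, 4]  -> 2 point(s)
Affine points: 3. Add the point at infinity: total = 4.

#E(F_5) = 4


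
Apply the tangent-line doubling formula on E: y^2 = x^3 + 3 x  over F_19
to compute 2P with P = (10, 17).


Doubling: s = (3 x1^2 + a) / (2 y1)
s = (3*10^2 + 3) / (2*17) mod 19 = 5
x3 = s^2 - 2 x1 mod 19 = 5^2 - 2*10 = 5
y3 = s (x1 - x3) - y1 mod 19 = 5 * (10 - 5) - 17 = 8

2P = (5, 8)


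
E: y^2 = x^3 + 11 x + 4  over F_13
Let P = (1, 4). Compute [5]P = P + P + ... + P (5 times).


k = 5 = 101_2 (binary, LSB first: 101)
Double-and-add from P = (1, 4):
  bit 0 = 1: acc = O + (1, 4) = (1, 4)
  bit 1 = 0: acc unchanged = (1, 4)
  bit 2 = 1: acc = (1, 4) + (10, 10) = (1, 9)

5P = (1, 9)


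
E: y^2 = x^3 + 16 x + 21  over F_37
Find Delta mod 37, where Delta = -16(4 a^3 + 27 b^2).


4 a^3 + 27 b^2 = 4*16^3 + 27*21^2 = 16384 + 11907 = 28291
Delta = -16 * (28291) = -452656
Delta mod 37 = 2

Delta = 2 (mod 37)


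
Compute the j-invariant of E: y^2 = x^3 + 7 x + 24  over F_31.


Delta = -16(4 a^3 + 27 b^2) mod 31 = 1
-1728 * (4 a)^3 = -1728 * (4*7)^3 mod 31 = 1
j = 1 * 1^(-1) mod 31 = 1

j = 1 (mod 31)


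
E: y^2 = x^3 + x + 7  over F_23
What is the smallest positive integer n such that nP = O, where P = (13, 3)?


Compute successive multiples of P until we hit O:
  1P = (13, 3)
  2P = (15, 4)
  3P = (1, 3)
  4P = (9, 20)
  5P = (9, 3)
  6P = (1, 20)
  7P = (15, 19)
  8P = (13, 20)
  ... (continuing to 9P)
  9P = O

ord(P) = 9


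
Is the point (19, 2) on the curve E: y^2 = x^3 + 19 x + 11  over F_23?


Check whether y^2 = x^3 + 19 x + 11 (mod 23) for (x, y) = (19, 2).
LHS: y^2 = 2^2 mod 23 = 4
RHS: x^3 + 19 x + 11 = 19^3 + 19*19 + 11 mod 23 = 9
LHS != RHS

No, not on the curve


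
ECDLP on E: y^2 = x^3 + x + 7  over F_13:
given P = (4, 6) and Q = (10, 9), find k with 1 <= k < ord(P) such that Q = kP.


Enumerate multiples of P until we hit Q = (10, 9):
  1P = (4, 6)
  2P = (1, 3)
  3P = (9, 2)
  4P = (10, 4)
  5P = (2, 2)
  6P = (11, 6)
  7P = (11, 7)
  8P = (2, 11)
  9P = (10, 9)
Match found at i = 9.

k = 9


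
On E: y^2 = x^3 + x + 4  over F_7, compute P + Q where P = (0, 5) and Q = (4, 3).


P != Q, so use the chord formula.
s = (y2 - y1) / (x2 - x1) = (5) / (4) mod 7 = 3
x3 = s^2 - x1 - x2 mod 7 = 3^2 - 0 - 4 = 5
y3 = s (x1 - x3) - y1 mod 7 = 3 * (0 - 5) - 5 = 1

P + Q = (5, 1)


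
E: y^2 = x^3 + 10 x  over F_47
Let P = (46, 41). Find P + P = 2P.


Doubling: s = (3 x1^2 + a) / (2 y1)
s = (3*46^2 + 10) / (2*41) mod 47 = 42
x3 = s^2 - 2 x1 mod 47 = 42^2 - 2*46 = 27
y3 = s (x1 - x3) - y1 mod 47 = 42 * (46 - 27) - 41 = 5

2P = (27, 5)


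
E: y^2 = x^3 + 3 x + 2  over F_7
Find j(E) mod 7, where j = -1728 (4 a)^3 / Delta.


Delta = -16(4 a^3 + 27 b^2) mod 7 = 2
-1728 * (4 a)^3 = -1728 * (4*3)^3 mod 7 = 6
j = 6 * 2^(-1) mod 7 = 3

j = 3 (mod 7)


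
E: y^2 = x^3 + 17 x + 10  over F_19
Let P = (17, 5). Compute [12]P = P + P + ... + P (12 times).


k = 12 = 1100_2 (binary, LSB first: 0011)
Double-and-add from P = (17, 5):
  bit 0 = 0: acc unchanged = O
  bit 1 = 0: acc unchanged = O
  bit 2 = 1: acc = O + (1, 3) = (1, 3)
  bit 3 = 1: acc = (1, 3) + (7, 15) = (15, 7)

12P = (15, 7)


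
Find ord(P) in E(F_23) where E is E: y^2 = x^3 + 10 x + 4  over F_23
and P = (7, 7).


Compute successive multiples of P until we hit O:
  1P = (7, 7)
  2P = (18, 6)
  3P = (2, 3)
  4P = (22, 4)
  5P = (6, 2)
  6P = (12, 14)
  7P = (17, 2)
  8P = (5, 15)
  ... (continuing to 30P)
  30P = O

ord(P) = 30


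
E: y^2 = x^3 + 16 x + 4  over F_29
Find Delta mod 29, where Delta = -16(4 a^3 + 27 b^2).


4 a^3 + 27 b^2 = 4*16^3 + 27*4^2 = 16384 + 432 = 16816
Delta = -16 * (16816) = -269056
Delta mod 29 = 6

Delta = 6 (mod 29)


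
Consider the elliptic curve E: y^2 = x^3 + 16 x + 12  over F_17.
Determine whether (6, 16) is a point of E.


Check whether y^2 = x^3 + 16 x + 12 (mod 17) for (x, y) = (6, 16).
LHS: y^2 = 16^2 mod 17 = 1
RHS: x^3 + 16 x + 12 = 6^3 + 16*6 + 12 mod 17 = 1
LHS = RHS

Yes, on the curve


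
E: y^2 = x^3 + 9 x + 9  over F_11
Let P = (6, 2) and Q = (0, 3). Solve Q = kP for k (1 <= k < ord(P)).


Enumerate multiples of P until we hit Q = (0, 3):
  1P = (6, 2)
  2P = (0, 3)
Match found at i = 2.

k = 2


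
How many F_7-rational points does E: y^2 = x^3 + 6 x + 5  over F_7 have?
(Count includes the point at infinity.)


For each x in F_7, count y with y^2 = x^3 + 6 x + 5 mod 7:
  x = 2: RHS = 4, y in [2, 5]  -> 2 point(s)
  x = 3: RHS = 1, y in [1, 6]  -> 2 point(s)
  x = 4: RHS = 2, y in [3, 4]  -> 2 point(s)
Affine points: 6. Add the point at infinity: total = 7.

#E(F_7) = 7
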